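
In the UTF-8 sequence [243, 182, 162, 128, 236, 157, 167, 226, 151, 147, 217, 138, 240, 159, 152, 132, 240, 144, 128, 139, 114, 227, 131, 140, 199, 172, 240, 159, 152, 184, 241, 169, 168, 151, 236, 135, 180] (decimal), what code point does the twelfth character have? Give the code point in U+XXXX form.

Offset 0: leading byte 0xF3 = 11110011 → 4-byte char #1 = F3 B6 A2 80.
Offset 4: leading byte 0xEC = 11101100 → 3-byte char #2 = EC 9D A7.
Offset 7: leading byte 0xE2 = 11100010 → 3-byte char #3 = E2 97 93.
Offset 10: leading byte 0xD9 = 11011001 → 2-byte char #4 = D9 8A.
Offset 12: leading byte 0xF0 = 11110000 → 4-byte char #5 = F0 9F 98 84.
Offset 16: leading byte 0xF0 = 11110000 → 4-byte char #6 = F0 90 80 8B.
Offset 20: leading byte 0x72 = 01110010 → 1-byte char #7 = 72.
Offset 21: leading byte 0xE3 = 11100011 → 3-byte char #8 = E3 83 8C.
Offset 24: leading byte 0xC7 = 11000111 → 2-byte char #9 = C7 AC.
Offset 26: leading byte 0xF0 = 11110000 → 4-byte char #10 = F0 9F 98 B8.
Offset 30: leading byte 0xF1 = 11110001 → 4-byte char #11 = F1 A9 A8 97.
Offset 34: leading byte 0xEC = 11101100 → 3-byte char #12 = EC 87 B4.
Leading byte 0xEC = 11101100 matches 1110xxxx → 3-byte sequence.
Byte 1: 0xEC = 11101100, payload 1100 (4 bits).
Byte 2: 0x87 = 10000111 (10xxxxxx ✓), payload 000111.
Byte 3: 0xB4 = 10110100 (10xxxxxx ✓), payload 110100.
Concatenate: 1100000111110100 = 0xC1F4 (16 bits → U+C1F4).

U+C1F4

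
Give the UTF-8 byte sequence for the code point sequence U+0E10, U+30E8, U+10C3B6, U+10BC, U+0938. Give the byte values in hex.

E0 B8 90 E3 83 A8 F4 8C 8E B6 E1 82 BC E0 A4 B8

U+0E10: 3-byte form → E0 B8 90.
U+30E8: 3-byte form → E3 83 A8.
U+10C3B6: 4-byte form → F4 8C 8E B6.
U+10BC: 3-byte form → E1 82 BC.
U+0938: 3-byte form → E0 A4 B8.
Concatenated (16 bytes): E0 B8 90 E3 83 A8 F4 8C 8E B6 E1 82 BC E0 A4 B8.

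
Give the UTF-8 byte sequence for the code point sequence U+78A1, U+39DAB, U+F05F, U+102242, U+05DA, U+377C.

E7 A2 A1 F0 B9 B6 AB EF 81 9F F4 82 89 82 D7 9A E3 9D BC

U+78A1: 3-byte form → E7 A2 A1.
U+39DAB: 4-byte form → F0 B9 B6 AB.
U+F05F: 3-byte form → EF 81 9F.
U+102242: 4-byte form → F4 82 89 82.
U+05DA: 2-byte form → D7 9A.
U+377C: 3-byte form → E3 9D BC.
Concatenated (19 bytes): E7 A2 A1 F0 B9 B6 AB EF 81 9F F4 82 89 82 D7 9A E3 9D BC.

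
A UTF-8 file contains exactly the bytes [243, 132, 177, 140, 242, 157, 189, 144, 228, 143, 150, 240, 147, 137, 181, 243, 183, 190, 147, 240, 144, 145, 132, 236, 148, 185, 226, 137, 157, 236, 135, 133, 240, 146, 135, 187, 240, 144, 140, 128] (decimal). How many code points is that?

Byte at offset 0: 0xF3 = 11110011 → 4-byte char (#1). Advance 4.
Byte at offset 4: 0xF2 = 11110010 → 4-byte char (#2). Advance 4.
Byte at offset 8: 0xE4 = 11100100 → 3-byte char (#3). Advance 3.
Byte at offset 11: 0xF0 = 11110000 → 4-byte char (#4). Advance 4.
Byte at offset 15: 0xF3 = 11110011 → 4-byte char (#5). Advance 4.
Byte at offset 19: 0xF0 = 11110000 → 4-byte char (#6). Advance 4.
Byte at offset 23: 0xEC = 11101100 → 3-byte char (#7). Advance 3.
Byte at offset 26: 0xE2 = 11100010 → 3-byte char (#8). Advance 3.
Byte at offset 29: 0xEC = 11101100 → 3-byte char (#9). Advance 3.
Byte at offset 32: 0xF0 = 11110000 → 4-byte char (#10). Advance 4.
Byte at offset 36: 0xF0 = 11110000 → 4-byte char (#11). Advance 4.
Reached end at offset 40 after 11 code points.

11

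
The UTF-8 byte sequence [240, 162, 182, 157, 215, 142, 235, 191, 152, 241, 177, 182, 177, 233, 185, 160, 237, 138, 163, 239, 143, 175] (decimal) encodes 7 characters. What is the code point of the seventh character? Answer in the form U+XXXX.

U+F3EF

Offset 0: leading byte 0xF0 = 11110000 → 4-byte char #1 = F0 A2 B6 9D.
Offset 4: leading byte 0xD7 = 11010111 → 2-byte char #2 = D7 8E.
Offset 6: leading byte 0xEB = 11101011 → 3-byte char #3 = EB BF 98.
Offset 9: leading byte 0xF1 = 11110001 → 4-byte char #4 = F1 B1 B6 B1.
Offset 13: leading byte 0xE9 = 11101001 → 3-byte char #5 = E9 B9 A0.
Offset 16: leading byte 0xED = 11101101 → 3-byte char #6 = ED 8A A3.
Offset 19: leading byte 0xEF = 11101111 → 3-byte char #7 = EF 8F AF.
Leading byte 0xEF = 11101111 matches 1110xxxx → 3-byte sequence.
Byte 1: 0xEF = 11101111, payload 1111 (4 bits).
Byte 2: 0x8F = 10001111 (10xxxxxx ✓), payload 001111.
Byte 3: 0xAF = 10101111 (10xxxxxx ✓), payload 101111.
Concatenate: 1111001111101111 = 0xF3EF (16 bits → U+F3EF).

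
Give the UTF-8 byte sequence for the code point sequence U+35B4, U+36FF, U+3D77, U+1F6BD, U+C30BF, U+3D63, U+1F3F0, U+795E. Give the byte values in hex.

U+35B4: 3-byte form → E3 96 B4.
U+36FF: 3-byte form → E3 9B BF.
U+3D77: 3-byte form → E3 B5 B7.
U+1F6BD: 4-byte form → F0 9F 9A BD.
U+C30BF: 4-byte form → F3 83 82 BF.
U+3D63: 3-byte form → E3 B5 A3.
U+1F3F0: 4-byte form → F0 9F 8F B0.
U+795E: 3-byte form → E7 A5 9E.
Concatenated (27 bytes): E3 96 B4 E3 9B BF E3 B5 B7 F0 9F 9A BD F3 83 82 BF E3 B5 A3 F0 9F 8F B0 E7 A5 9E.

E3 96 B4 E3 9B BF E3 B5 B7 F0 9F 9A BD F3 83 82 BF E3 B5 A3 F0 9F 8F B0 E7 A5 9E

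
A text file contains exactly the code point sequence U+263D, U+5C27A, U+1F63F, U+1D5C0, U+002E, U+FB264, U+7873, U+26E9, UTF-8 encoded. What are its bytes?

E2 98 BD F1 9C 89 BA F0 9F 98 BF F0 9D 97 80 2E F3 BB 89 A4 E7 A1 B3 E2 9B A9

U+263D: 3-byte form → E2 98 BD.
U+5C27A: 4-byte form → F1 9C 89 BA.
U+1F63F: 4-byte form → F0 9F 98 BF.
U+1D5C0: 4-byte form → F0 9D 97 80.
U+002E: 1-byte form → 2E.
U+FB264: 4-byte form → F3 BB 89 A4.
U+7873: 3-byte form → E7 A1 B3.
U+26E9: 3-byte form → E2 9B A9.
Concatenated (26 bytes): E2 98 BD F1 9C 89 BA F0 9F 98 BF F0 9D 97 80 2E F3 BB 89 A4 E7 A1 B3 E2 9B A9.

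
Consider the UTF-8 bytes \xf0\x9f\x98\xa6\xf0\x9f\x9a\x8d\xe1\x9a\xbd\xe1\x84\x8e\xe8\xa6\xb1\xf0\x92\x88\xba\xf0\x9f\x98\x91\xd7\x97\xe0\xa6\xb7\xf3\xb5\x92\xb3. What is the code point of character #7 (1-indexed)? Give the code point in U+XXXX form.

U+1F611

Offset 0: leading byte 0xF0 = 11110000 → 4-byte char #1 = F0 9F 98 A6.
Offset 4: leading byte 0xF0 = 11110000 → 4-byte char #2 = F0 9F 9A 8D.
Offset 8: leading byte 0xE1 = 11100001 → 3-byte char #3 = E1 9A BD.
Offset 11: leading byte 0xE1 = 11100001 → 3-byte char #4 = E1 84 8E.
Offset 14: leading byte 0xE8 = 11101000 → 3-byte char #5 = E8 A6 B1.
Offset 17: leading byte 0xF0 = 11110000 → 4-byte char #6 = F0 92 88 BA.
Offset 21: leading byte 0xF0 = 11110000 → 4-byte char #7 = F0 9F 98 91.
Leading byte 0xF0 = 11110000 matches 11110xxx → 4-byte sequence.
Byte 1: 0xF0 = 11110000, payload 000 (3 bits).
Byte 2: 0x9F = 10011111 (10xxxxxx ✓), payload 011111.
Byte 3: 0x98 = 10011000 (10xxxxxx ✓), payload 011000.
Byte 4: 0x91 = 10010001 (10xxxxxx ✓), payload 010001.
Concatenate: 000011111011000010001 = 0x1F611 (21 bits → U+1F611).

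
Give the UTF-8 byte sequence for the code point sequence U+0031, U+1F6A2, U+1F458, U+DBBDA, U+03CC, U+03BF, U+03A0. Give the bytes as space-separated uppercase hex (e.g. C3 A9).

U+0031: 1-byte form → 31.
U+1F6A2: 4-byte form → F0 9F 9A A2.
U+1F458: 4-byte form → F0 9F 91 98.
U+DBBDA: 4-byte form → F3 9B AF 9A.
U+03CC: 2-byte form → CF 8C.
U+03BF: 2-byte form → CE BF.
U+03A0: 2-byte form → CE A0.
Concatenated (19 bytes): 31 F0 9F 9A A2 F0 9F 91 98 F3 9B AF 9A CF 8C CE BF CE A0.

31 F0 9F 9A A2 F0 9F 91 98 F3 9B AF 9A CF 8C CE BF CE A0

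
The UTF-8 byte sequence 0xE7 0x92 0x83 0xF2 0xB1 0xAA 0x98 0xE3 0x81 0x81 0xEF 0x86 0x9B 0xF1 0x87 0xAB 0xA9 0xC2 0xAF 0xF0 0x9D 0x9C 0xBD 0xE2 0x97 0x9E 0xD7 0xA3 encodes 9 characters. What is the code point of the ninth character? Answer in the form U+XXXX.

U+05E3

Offset 0: leading byte 0xE7 = 11100111 → 3-byte char #1 = E7 92 83.
Offset 3: leading byte 0xF2 = 11110010 → 4-byte char #2 = F2 B1 AA 98.
Offset 7: leading byte 0xE3 = 11100011 → 3-byte char #3 = E3 81 81.
Offset 10: leading byte 0xEF = 11101111 → 3-byte char #4 = EF 86 9B.
Offset 13: leading byte 0xF1 = 11110001 → 4-byte char #5 = F1 87 AB A9.
Offset 17: leading byte 0xC2 = 11000010 → 2-byte char #6 = C2 AF.
Offset 19: leading byte 0xF0 = 11110000 → 4-byte char #7 = F0 9D 9C BD.
Offset 23: leading byte 0xE2 = 11100010 → 3-byte char #8 = E2 97 9E.
Offset 26: leading byte 0xD7 = 11010111 → 2-byte char #9 = D7 A3.
Leading byte 0xD7 = 11010111 matches 110xxxxx → 2-byte sequence.
Byte 1: 0xD7 = 11010111, payload 10111 (5 bits).
Byte 2: 0xA3 = 10100011 (10xxxxxx ✓), payload 100011.
Concatenate: 10111100011 = 0x5E3 (11 bits → U+05E3).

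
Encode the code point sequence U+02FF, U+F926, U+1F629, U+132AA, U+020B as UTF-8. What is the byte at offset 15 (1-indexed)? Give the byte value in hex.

1-indexed offset 15 is 0-indexed offset 14.
U+02FF → 2-byte form CB BF at offsets 0–1.
U+F926 → 3-byte form EF A4 A6 at offsets 2–4.
U+1F629 → 4-byte form F0 9F 98 A9 at offsets 5–8.
U+132AA → 4-byte form F0 93 8A AA at offsets 9–12.
U+020B → 2-byte form C8 8B at offsets 13–14.
Offset 14 falls in char 5's range; it's byte 2 of C8 8B = 0x8B.

0x8B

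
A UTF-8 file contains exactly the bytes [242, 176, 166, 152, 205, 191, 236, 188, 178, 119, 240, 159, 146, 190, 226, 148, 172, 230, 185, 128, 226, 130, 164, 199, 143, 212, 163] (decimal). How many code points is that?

Byte at offset 0: 0xF2 = 11110010 → 4-byte char (#1). Advance 4.
Byte at offset 4: 0xCD = 11001101 → 2-byte char (#2). Advance 2.
Byte at offset 6: 0xEC = 11101100 → 3-byte char (#3). Advance 3.
Byte at offset 9: 0x77 = 01110111 → 1-byte char (#4). Advance 1.
Byte at offset 10: 0xF0 = 11110000 → 4-byte char (#5). Advance 4.
Byte at offset 14: 0xE2 = 11100010 → 3-byte char (#6). Advance 3.
Byte at offset 17: 0xE6 = 11100110 → 3-byte char (#7). Advance 3.
Byte at offset 20: 0xE2 = 11100010 → 3-byte char (#8). Advance 3.
Byte at offset 23: 0xC7 = 11000111 → 2-byte char (#9). Advance 2.
Byte at offset 25: 0xD4 = 11010100 → 2-byte char (#10). Advance 2.
Reached end at offset 27 after 10 code points.

10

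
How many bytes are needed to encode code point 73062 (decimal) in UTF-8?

4

U+11D66 = 0x11D66. UTF-8 uses 1 byte below 0x80, 2 below 0x800, 3 below 0x10000, 4 up to 0x10FFFF. 0x11D66 is in U+10000–U+10FFFF → 4 bytes.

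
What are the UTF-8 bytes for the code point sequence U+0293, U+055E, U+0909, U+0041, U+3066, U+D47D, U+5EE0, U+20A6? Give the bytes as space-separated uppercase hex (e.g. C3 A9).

U+0293: 2-byte form → CA 93.
U+055E: 2-byte form → D5 9E.
U+0909: 3-byte form → E0 A4 89.
U+0041: 1-byte form → 41.
U+3066: 3-byte form → E3 81 A6.
U+D47D: 3-byte form → ED 91 BD.
U+5EE0: 3-byte form → E5 BB A0.
U+20A6: 3-byte form → E2 82 A6.
Concatenated (20 bytes): CA 93 D5 9E E0 A4 89 41 E3 81 A6 ED 91 BD E5 BB A0 E2 82 A6.

CA 93 D5 9E E0 A4 89 41 E3 81 A6 ED 91 BD E5 BB A0 E2 82 A6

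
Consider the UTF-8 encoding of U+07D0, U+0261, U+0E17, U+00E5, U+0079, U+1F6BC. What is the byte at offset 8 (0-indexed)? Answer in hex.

U+07D0 → 2-byte form DF 90 at offsets 0–1.
U+0261 → 2-byte form C9 A1 at offsets 2–3.
U+0E17 → 3-byte form E0 B8 97 at offsets 4–6.
U+00E5 → 2-byte form C3 A5 at offsets 7–8.
Offset 8 falls in char 4's range; it's byte 2 of C3 A5 = 0xA5.

0xA5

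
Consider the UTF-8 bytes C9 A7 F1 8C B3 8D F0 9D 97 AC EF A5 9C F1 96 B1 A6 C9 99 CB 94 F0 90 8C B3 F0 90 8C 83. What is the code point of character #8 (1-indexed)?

Offset 0: leading byte 0xC9 = 11001001 → 2-byte char #1 = C9 A7.
Offset 2: leading byte 0xF1 = 11110001 → 4-byte char #2 = F1 8C B3 8D.
Offset 6: leading byte 0xF0 = 11110000 → 4-byte char #3 = F0 9D 97 AC.
Offset 10: leading byte 0xEF = 11101111 → 3-byte char #4 = EF A5 9C.
Offset 13: leading byte 0xF1 = 11110001 → 4-byte char #5 = F1 96 B1 A6.
Offset 17: leading byte 0xC9 = 11001001 → 2-byte char #6 = C9 99.
Offset 19: leading byte 0xCB = 11001011 → 2-byte char #7 = CB 94.
Offset 21: leading byte 0xF0 = 11110000 → 4-byte char #8 = F0 90 8C B3.
Leading byte 0xF0 = 11110000 matches 11110xxx → 4-byte sequence.
Byte 1: 0xF0 = 11110000, payload 000 (3 bits).
Byte 2: 0x90 = 10010000 (10xxxxxx ✓), payload 010000.
Byte 3: 0x8C = 10001100 (10xxxxxx ✓), payload 001100.
Byte 4: 0xB3 = 10110011 (10xxxxxx ✓), payload 110011.
Concatenate: 000010000001100110011 = 0x10333 (21 bits → U+10333).

U+10333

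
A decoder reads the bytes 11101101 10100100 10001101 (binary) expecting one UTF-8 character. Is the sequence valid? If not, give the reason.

Structurally a 3-byte sequence; payload = 0xD90D.
But 0xD90D is in U+D800–U+DFFF, the surrogate range. Surrogates are not Unicode scalar values and are forbidden in UTF-8.

invalid (encodes a surrogate (U+D800–U+DFFF))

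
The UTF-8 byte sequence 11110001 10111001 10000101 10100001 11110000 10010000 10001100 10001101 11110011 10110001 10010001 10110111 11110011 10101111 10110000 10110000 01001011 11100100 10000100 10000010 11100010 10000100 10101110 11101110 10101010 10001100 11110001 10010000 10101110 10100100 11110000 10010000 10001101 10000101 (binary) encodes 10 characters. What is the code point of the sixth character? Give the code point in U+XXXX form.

Offset 0: leading byte 0xF1 = 11110001 → 4-byte char #1 = F1 B9 85 A1.
Offset 4: leading byte 0xF0 = 11110000 → 4-byte char #2 = F0 90 8C 8D.
Offset 8: leading byte 0xF3 = 11110011 → 4-byte char #3 = F3 B1 91 B7.
Offset 12: leading byte 0xF3 = 11110011 → 4-byte char #4 = F3 AF B0 B0.
Offset 16: leading byte 0x4B = 01001011 → 1-byte char #5 = 4B.
Offset 17: leading byte 0xE4 = 11100100 → 3-byte char #6 = E4 84 82.
Leading byte 0xE4 = 11100100 matches 1110xxxx → 3-byte sequence.
Byte 1: 0xE4 = 11100100, payload 0100 (4 bits).
Byte 2: 0x84 = 10000100 (10xxxxxx ✓), payload 000100.
Byte 3: 0x82 = 10000010 (10xxxxxx ✓), payload 000010.
Concatenate: 0100000100000010 = 0x4102 (16 bits → U+4102).

U+4102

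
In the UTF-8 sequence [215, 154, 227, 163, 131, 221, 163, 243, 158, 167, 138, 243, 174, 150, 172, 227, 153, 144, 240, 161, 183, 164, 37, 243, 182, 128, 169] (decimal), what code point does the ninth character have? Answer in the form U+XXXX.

Offset 0: leading byte 0xD7 = 11010111 → 2-byte char #1 = D7 9A.
Offset 2: leading byte 0xE3 = 11100011 → 3-byte char #2 = E3 A3 83.
Offset 5: leading byte 0xDD = 11011101 → 2-byte char #3 = DD A3.
Offset 7: leading byte 0xF3 = 11110011 → 4-byte char #4 = F3 9E A7 8A.
Offset 11: leading byte 0xF3 = 11110011 → 4-byte char #5 = F3 AE 96 AC.
Offset 15: leading byte 0xE3 = 11100011 → 3-byte char #6 = E3 99 90.
Offset 18: leading byte 0xF0 = 11110000 → 4-byte char #7 = F0 A1 B7 A4.
Offset 22: leading byte 0x25 = 00100101 → 1-byte char #8 = 25.
Offset 23: leading byte 0xF3 = 11110011 → 4-byte char #9 = F3 B6 80 A9.
Leading byte 0xF3 = 11110011 matches 11110xxx → 4-byte sequence.
Byte 1: 0xF3 = 11110011, payload 011 (3 bits).
Byte 2: 0xB6 = 10110110 (10xxxxxx ✓), payload 110110.
Byte 3: 0x80 = 10000000 (10xxxxxx ✓), payload 000000.
Byte 4: 0xA9 = 10101001 (10xxxxxx ✓), payload 101001.
Concatenate: 011110110000000101001 = 0xF6029 (21 bits → U+F6029).

U+F6029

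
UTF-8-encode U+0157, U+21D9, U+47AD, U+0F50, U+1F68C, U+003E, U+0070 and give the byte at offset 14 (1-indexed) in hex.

1-indexed offset 14 is 0-indexed offset 13.
U+0157 → 2-byte form C5 97 at offsets 0–1.
U+21D9 → 3-byte form E2 87 99 at offsets 2–4.
U+47AD → 3-byte form E4 9E AD at offsets 5–7.
U+0F50 → 3-byte form E0 BD 90 at offsets 8–10.
U+1F68C → 4-byte form F0 9F 9A 8C at offsets 11–14.
Offset 13 falls in char 5's range; it's byte 3 of F0 9F 9A 8C = 0x9A.

0x9A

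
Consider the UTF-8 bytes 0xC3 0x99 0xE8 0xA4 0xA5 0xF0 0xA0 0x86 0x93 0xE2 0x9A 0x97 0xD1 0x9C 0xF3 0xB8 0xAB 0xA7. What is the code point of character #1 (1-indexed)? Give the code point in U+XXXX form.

U+00D9

Offset 0: leading byte 0xC3 = 11000011 → 2-byte char #1 = C3 99.
Leading byte 0xC3 = 11000011 matches 110xxxxx → 2-byte sequence.
Byte 1: 0xC3 = 11000011, payload 00011 (5 bits).
Byte 2: 0x99 = 10011001 (10xxxxxx ✓), payload 011001.
Concatenate: 00011011001 = 0xD9 (11 bits → U+00D9).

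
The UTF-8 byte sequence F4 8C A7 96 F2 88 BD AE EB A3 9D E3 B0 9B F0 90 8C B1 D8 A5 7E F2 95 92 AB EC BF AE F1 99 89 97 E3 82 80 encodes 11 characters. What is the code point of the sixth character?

U+0625

Offset 0: leading byte 0xF4 = 11110100 → 4-byte char #1 = F4 8C A7 96.
Offset 4: leading byte 0xF2 = 11110010 → 4-byte char #2 = F2 88 BD AE.
Offset 8: leading byte 0xEB = 11101011 → 3-byte char #3 = EB A3 9D.
Offset 11: leading byte 0xE3 = 11100011 → 3-byte char #4 = E3 B0 9B.
Offset 14: leading byte 0xF0 = 11110000 → 4-byte char #5 = F0 90 8C B1.
Offset 18: leading byte 0xD8 = 11011000 → 2-byte char #6 = D8 A5.
Leading byte 0xD8 = 11011000 matches 110xxxxx → 2-byte sequence.
Byte 1: 0xD8 = 11011000, payload 11000 (5 bits).
Byte 2: 0xA5 = 10100101 (10xxxxxx ✓), payload 100101.
Concatenate: 11000100101 = 0x625 (11 bits → U+0625).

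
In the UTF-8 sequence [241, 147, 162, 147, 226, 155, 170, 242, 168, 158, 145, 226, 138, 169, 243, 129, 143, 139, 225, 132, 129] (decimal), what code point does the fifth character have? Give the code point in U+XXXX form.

Offset 0: leading byte 0xF1 = 11110001 → 4-byte char #1 = F1 93 A2 93.
Offset 4: leading byte 0xE2 = 11100010 → 3-byte char #2 = E2 9B AA.
Offset 7: leading byte 0xF2 = 11110010 → 4-byte char #3 = F2 A8 9E 91.
Offset 11: leading byte 0xE2 = 11100010 → 3-byte char #4 = E2 8A A9.
Offset 14: leading byte 0xF3 = 11110011 → 4-byte char #5 = F3 81 8F 8B.
Leading byte 0xF3 = 11110011 matches 11110xxx → 4-byte sequence.
Byte 1: 0xF3 = 11110011, payload 011 (3 bits).
Byte 2: 0x81 = 10000001 (10xxxxxx ✓), payload 000001.
Byte 3: 0x8F = 10001111 (10xxxxxx ✓), payload 001111.
Byte 4: 0x8B = 10001011 (10xxxxxx ✓), payload 001011.
Concatenate: 011000001001111001011 = 0xC13CB (21 bits → U+C13CB).

U+C13CB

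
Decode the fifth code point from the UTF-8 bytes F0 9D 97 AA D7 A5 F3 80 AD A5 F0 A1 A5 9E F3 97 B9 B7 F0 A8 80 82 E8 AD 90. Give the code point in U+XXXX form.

U+D7E77

Offset 0: leading byte 0xF0 = 11110000 → 4-byte char #1 = F0 9D 97 AA.
Offset 4: leading byte 0xD7 = 11010111 → 2-byte char #2 = D7 A5.
Offset 6: leading byte 0xF3 = 11110011 → 4-byte char #3 = F3 80 AD A5.
Offset 10: leading byte 0xF0 = 11110000 → 4-byte char #4 = F0 A1 A5 9E.
Offset 14: leading byte 0xF3 = 11110011 → 4-byte char #5 = F3 97 B9 B7.
Leading byte 0xF3 = 11110011 matches 11110xxx → 4-byte sequence.
Byte 1: 0xF3 = 11110011, payload 011 (3 bits).
Byte 2: 0x97 = 10010111 (10xxxxxx ✓), payload 010111.
Byte 3: 0xB9 = 10111001 (10xxxxxx ✓), payload 111001.
Byte 4: 0xB7 = 10110111 (10xxxxxx ✓), payload 110111.
Concatenate: 011010111111001110111 = 0xD7E77 (21 bits → U+D7E77).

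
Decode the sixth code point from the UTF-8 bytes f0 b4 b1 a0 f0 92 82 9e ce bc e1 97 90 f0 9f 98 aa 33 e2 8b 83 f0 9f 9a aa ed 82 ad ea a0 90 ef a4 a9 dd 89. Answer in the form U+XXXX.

Offset 0: leading byte 0xF0 = 11110000 → 4-byte char #1 = F0 B4 B1 A0.
Offset 4: leading byte 0xF0 = 11110000 → 4-byte char #2 = F0 92 82 9E.
Offset 8: leading byte 0xCE = 11001110 → 2-byte char #3 = CE BC.
Offset 10: leading byte 0xE1 = 11100001 → 3-byte char #4 = E1 97 90.
Offset 13: leading byte 0xF0 = 11110000 → 4-byte char #5 = F0 9F 98 AA.
Offset 17: leading byte 0x33 = 00110011 → 1-byte char #6 = 33.
Leading byte 0x33 = 00110011 matches 0xxxxxxx → 1-byte sequence.
Byte 1: 0x33 = 00110011, payload 0110011 (7 bits).
Concatenate: 0110011 = 0x33 (7 bits → U+0033).

U+0033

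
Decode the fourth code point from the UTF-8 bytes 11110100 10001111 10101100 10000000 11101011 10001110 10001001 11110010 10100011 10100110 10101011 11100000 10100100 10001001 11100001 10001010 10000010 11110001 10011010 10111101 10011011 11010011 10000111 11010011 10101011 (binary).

Offset 0: leading byte 0xF4 = 11110100 → 4-byte char #1 = F4 8F AC 80.
Offset 4: leading byte 0xEB = 11101011 → 3-byte char #2 = EB 8E 89.
Offset 7: leading byte 0xF2 = 11110010 → 4-byte char #3 = F2 A3 A6 AB.
Offset 11: leading byte 0xE0 = 11100000 → 3-byte char #4 = E0 A4 89.
Leading byte 0xE0 = 11100000 matches 1110xxxx → 3-byte sequence.
Byte 1: 0xE0 = 11100000, payload 0000 (4 bits).
Byte 2: 0xA4 = 10100100 (10xxxxxx ✓), payload 100100.
Byte 3: 0x89 = 10001001 (10xxxxxx ✓), payload 001001.
Concatenate: 0000100100001001 = 0x909 (16 bits → U+0909).

U+0909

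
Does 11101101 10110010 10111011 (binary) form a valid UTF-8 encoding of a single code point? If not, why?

invalid (encodes a surrogate (U+D800–U+DFFF))

Structurally a 3-byte sequence; payload = 0xDCBB.
But 0xDCBB is in U+D800–U+DFFF, the surrogate range. Surrogates are not Unicode scalar values and are forbidden in UTF-8.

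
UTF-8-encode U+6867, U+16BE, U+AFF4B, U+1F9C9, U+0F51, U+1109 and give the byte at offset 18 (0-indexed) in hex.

0x84

U+6867 → 3-byte form E6 A1 A7 at offsets 0–2.
U+16BE → 3-byte form E1 9A BE at offsets 3–5.
U+AFF4B → 4-byte form F2 AF BD 8B at offsets 6–9.
U+1F9C9 → 4-byte form F0 9F A7 89 at offsets 10–13.
U+0F51 → 3-byte form E0 BD 91 at offsets 14–16.
U+1109 → 3-byte form E1 84 89 at offsets 17–19.
Offset 18 falls in char 6's range; it's byte 2 of E1 84 89 = 0x84.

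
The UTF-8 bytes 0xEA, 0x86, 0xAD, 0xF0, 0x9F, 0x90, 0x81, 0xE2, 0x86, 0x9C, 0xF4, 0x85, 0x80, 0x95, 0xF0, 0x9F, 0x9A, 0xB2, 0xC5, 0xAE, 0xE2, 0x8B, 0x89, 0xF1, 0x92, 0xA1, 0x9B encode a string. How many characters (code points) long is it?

8

Byte at offset 0: 0xEA = 11101010 → 3-byte char (#1). Advance 3.
Byte at offset 3: 0xF0 = 11110000 → 4-byte char (#2). Advance 4.
Byte at offset 7: 0xE2 = 11100010 → 3-byte char (#3). Advance 3.
Byte at offset 10: 0xF4 = 11110100 → 4-byte char (#4). Advance 4.
Byte at offset 14: 0xF0 = 11110000 → 4-byte char (#5). Advance 4.
Byte at offset 18: 0xC5 = 11000101 → 2-byte char (#6). Advance 2.
Byte at offset 20: 0xE2 = 11100010 → 3-byte char (#7). Advance 3.
Byte at offset 23: 0xF1 = 11110001 → 4-byte char (#8). Advance 4.
Reached end at offset 27 after 8 code points.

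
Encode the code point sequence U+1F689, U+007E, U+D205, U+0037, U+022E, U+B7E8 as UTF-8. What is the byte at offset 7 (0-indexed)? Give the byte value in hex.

0x85

U+1F689 → 4-byte form F0 9F 9A 89 at offsets 0–3.
U+007E → 1-byte form 7E at offsets 4–4.
U+D205 → 3-byte form ED 88 85 at offsets 5–7.
Offset 7 falls in char 3's range; it's byte 3 of ED 88 85 = 0x85.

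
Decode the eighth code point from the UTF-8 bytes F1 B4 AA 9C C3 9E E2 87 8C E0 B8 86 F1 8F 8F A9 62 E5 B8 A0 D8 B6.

Offset 0: leading byte 0xF1 = 11110001 → 4-byte char #1 = F1 B4 AA 9C.
Offset 4: leading byte 0xC3 = 11000011 → 2-byte char #2 = C3 9E.
Offset 6: leading byte 0xE2 = 11100010 → 3-byte char #3 = E2 87 8C.
Offset 9: leading byte 0xE0 = 11100000 → 3-byte char #4 = E0 B8 86.
Offset 12: leading byte 0xF1 = 11110001 → 4-byte char #5 = F1 8F 8F A9.
Offset 16: leading byte 0x62 = 01100010 → 1-byte char #6 = 62.
Offset 17: leading byte 0xE5 = 11100101 → 3-byte char #7 = E5 B8 A0.
Offset 20: leading byte 0xD8 = 11011000 → 2-byte char #8 = D8 B6.
Leading byte 0xD8 = 11011000 matches 110xxxxx → 2-byte sequence.
Byte 1: 0xD8 = 11011000, payload 11000 (5 bits).
Byte 2: 0xB6 = 10110110 (10xxxxxx ✓), payload 110110.
Concatenate: 11000110110 = 0x636 (11 bits → U+0636).

U+0636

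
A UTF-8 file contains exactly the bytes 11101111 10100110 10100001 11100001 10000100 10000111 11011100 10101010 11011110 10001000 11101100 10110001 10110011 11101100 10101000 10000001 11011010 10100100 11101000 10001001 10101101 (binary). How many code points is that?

8

Byte at offset 0: 0xEF = 11101111 → 3-byte char (#1). Advance 3.
Byte at offset 3: 0xE1 = 11100001 → 3-byte char (#2). Advance 3.
Byte at offset 6: 0xDC = 11011100 → 2-byte char (#3). Advance 2.
Byte at offset 8: 0xDE = 11011110 → 2-byte char (#4). Advance 2.
Byte at offset 10: 0xEC = 11101100 → 3-byte char (#5). Advance 3.
Byte at offset 13: 0xEC = 11101100 → 3-byte char (#6). Advance 3.
Byte at offset 16: 0xDA = 11011010 → 2-byte char (#7). Advance 2.
Byte at offset 18: 0xE8 = 11101000 → 3-byte char (#8). Advance 3.
Reached end at offset 21 after 8 code points.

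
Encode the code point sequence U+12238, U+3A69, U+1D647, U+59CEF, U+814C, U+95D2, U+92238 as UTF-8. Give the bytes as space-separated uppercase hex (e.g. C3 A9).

U+12238: 4-byte form → F0 92 88 B8.
U+3A69: 3-byte form → E3 A9 A9.
U+1D647: 4-byte form → F0 9D 99 87.
U+59CEF: 4-byte form → F1 99 B3 AF.
U+814C: 3-byte form → E8 85 8C.
U+95D2: 3-byte form → E9 97 92.
U+92238: 4-byte form → F2 92 88 B8.
Concatenated (25 bytes): F0 92 88 B8 E3 A9 A9 F0 9D 99 87 F1 99 B3 AF E8 85 8C E9 97 92 F2 92 88 B8.

F0 92 88 B8 E3 A9 A9 F0 9D 99 87 F1 99 B3 AF E8 85 8C E9 97 92 F2 92 88 B8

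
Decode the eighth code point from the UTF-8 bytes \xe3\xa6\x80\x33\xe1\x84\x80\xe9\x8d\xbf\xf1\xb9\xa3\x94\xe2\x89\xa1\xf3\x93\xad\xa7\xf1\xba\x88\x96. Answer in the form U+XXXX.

Offset 0: leading byte 0xE3 = 11100011 → 3-byte char #1 = E3 A6 80.
Offset 3: leading byte 0x33 = 00110011 → 1-byte char #2 = 33.
Offset 4: leading byte 0xE1 = 11100001 → 3-byte char #3 = E1 84 80.
Offset 7: leading byte 0xE9 = 11101001 → 3-byte char #4 = E9 8D BF.
Offset 10: leading byte 0xF1 = 11110001 → 4-byte char #5 = F1 B9 A3 94.
Offset 14: leading byte 0xE2 = 11100010 → 3-byte char #6 = E2 89 A1.
Offset 17: leading byte 0xF3 = 11110011 → 4-byte char #7 = F3 93 AD A7.
Offset 21: leading byte 0xF1 = 11110001 → 4-byte char #8 = F1 BA 88 96.
Leading byte 0xF1 = 11110001 matches 11110xxx → 4-byte sequence.
Byte 1: 0xF1 = 11110001, payload 001 (3 bits).
Byte 2: 0xBA = 10111010 (10xxxxxx ✓), payload 111010.
Byte 3: 0x88 = 10001000 (10xxxxxx ✓), payload 001000.
Byte 4: 0x96 = 10010110 (10xxxxxx ✓), payload 010110.
Concatenate: 001111010001000010110 = 0x7A216 (21 bits → U+7A216).

U+7A216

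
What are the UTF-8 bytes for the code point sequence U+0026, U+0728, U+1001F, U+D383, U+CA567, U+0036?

26 DC A8 F0 90 80 9F ED 8E 83 F3 8A 95 A7 36

U+0026: 1-byte form → 26.
U+0728: 2-byte form → DC A8.
U+1001F: 4-byte form → F0 90 80 9F.
U+D383: 3-byte form → ED 8E 83.
U+CA567: 4-byte form → F3 8A 95 A7.
U+0036: 1-byte form → 36.
Concatenated (15 bytes): 26 DC A8 F0 90 80 9F ED 8E 83 F3 8A 95 A7 36.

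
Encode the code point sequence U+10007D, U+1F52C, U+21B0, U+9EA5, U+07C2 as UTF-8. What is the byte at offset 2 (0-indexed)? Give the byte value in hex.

U+10007D → 4-byte form F4 80 81 BD at offsets 0–3.
Offset 2 falls in char 1's range; it's byte 3 of F4 80 81 BD = 0x81.

0x81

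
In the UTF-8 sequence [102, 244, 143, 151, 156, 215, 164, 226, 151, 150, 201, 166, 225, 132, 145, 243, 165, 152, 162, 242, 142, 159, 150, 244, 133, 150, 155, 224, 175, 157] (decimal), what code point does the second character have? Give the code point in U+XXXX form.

U+10F5DC

Offset 0: leading byte 0x66 = 01100110 → 1-byte char #1 = 66.
Offset 1: leading byte 0xF4 = 11110100 → 4-byte char #2 = F4 8F 97 9C.
Leading byte 0xF4 = 11110100 matches 11110xxx → 4-byte sequence.
Byte 1: 0xF4 = 11110100, payload 100 (3 bits).
Byte 2: 0x8F = 10001111 (10xxxxxx ✓), payload 001111.
Byte 3: 0x97 = 10010111 (10xxxxxx ✓), payload 010111.
Byte 4: 0x9C = 10011100 (10xxxxxx ✓), payload 011100.
Concatenate: 100001111010111011100 = 0x10F5DC (21 bits → U+10F5DC).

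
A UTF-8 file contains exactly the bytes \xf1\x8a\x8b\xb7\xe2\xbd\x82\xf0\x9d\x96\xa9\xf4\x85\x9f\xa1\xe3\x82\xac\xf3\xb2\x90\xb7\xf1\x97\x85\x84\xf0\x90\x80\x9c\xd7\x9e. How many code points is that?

9

Byte at offset 0: 0xF1 = 11110001 → 4-byte char (#1). Advance 4.
Byte at offset 4: 0xE2 = 11100010 → 3-byte char (#2). Advance 3.
Byte at offset 7: 0xF0 = 11110000 → 4-byte char (#3). Advance 4.
Byte at offset 11: 0xF4 = 11110100 → 4-byte char (#4). Advance 4.
Byte at offset 15: 0xE3 = 11100011 → 3-byte char (#5). Advance 3.
Byte at offset 18: 0xF3 = 11110011 → 4-byte char (#6). Advance 4.
Byte at offset 22: 0xF1 = 11110001 → 4-byte char (#7). Advance 4.
Byte at offset 26: 0xF0 = 11110000 → 4-byte char (#8). Advance 4.
Byte at offset 30: 0xD7 = 11010111 → 2-byte char (#9). Advance 2.
Reached end at offset 32 after 9 code points.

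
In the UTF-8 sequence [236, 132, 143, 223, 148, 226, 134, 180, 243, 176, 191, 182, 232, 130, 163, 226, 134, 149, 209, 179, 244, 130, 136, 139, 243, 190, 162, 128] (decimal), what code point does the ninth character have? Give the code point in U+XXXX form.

Offset 0: leading byte 0xEC = 11101100 → 3-byte char #1 = EC 84 8F.
Offset 3: leading byte 0xDF = 11011111 → 2-byte char #2 = DF 94.
Offset 5: leading byte 0xE2 = 11100010 → 3-byte char #3 = E2 86 B4.
Offset 8: leading byte 0xF3 = 11110011 → 4-byte char #4 = F3 B0 BF B6.
Offset 12: leading byte 0xE8 = 11101000 → 3-byte char #5 = E8 82 A3.
Offset 15: leading byte 0xE2 = 11100010 → 3-byte char #6 = E2 86 95.
Offset 18: leading byte 0xD1 = 11010001 → 2-byte char #7 = D1 B3.
Offset 20: leading byte 0xF4 = 11110100 → 4-byte char #8 = F4 82 88 8B.
Offset 24: leading byte 0xF3 = 11110011 → 4-byte char #9 = F3 BE A2 80.
Leading byte 0xF3 = 11110011 matches 11110xxx → 4-byte sequence.
Byte 1: 0xF3 = 11110011, payload 011 (3 bits).
Byte 2: 0xBE = 10111110 (10xxxxxx ✓), payload 111110.
Byte 3: 0xA2 = 10100010 (10xxxxxx ✓), payload 100010.
Byte 4: 0x80 = 10000000 (10xxxxxx ✓), payload 000000.
Concatenate: 011111110100010000000 = 0xFE880 (21 bits → U+FE880).

U+FE880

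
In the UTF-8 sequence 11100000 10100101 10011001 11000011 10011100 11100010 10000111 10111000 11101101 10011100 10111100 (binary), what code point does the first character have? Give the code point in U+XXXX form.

Offset 0: leading byte 0xE0 = 11100000 → 3-byte char #1 = E0 A5 99.
Leading byte 0xE0 = 11100000 matches 1110xxxx → 3-byte sequence.
Byte 1: 0xE0 = 11100000, payload 0000 (4 bits).
Byte 2: 0xA5 = 10100101 (10xxxxxx ✓), payload 100101.
Byte 3: 0x99 = 10011001 (10xxxxxx ✓), payload 011001.
Concatenate: 0000100101011001 = 0x959 (16 bits → U+0959).

U+0959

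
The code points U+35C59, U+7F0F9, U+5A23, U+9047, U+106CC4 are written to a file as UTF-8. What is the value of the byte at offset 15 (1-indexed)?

1-indexed offset 15 is 0-indexed offset 14.
U+35C59 → 4-byte form F0 B5 B1 99 at offsets 0–3.
U+7F0F9 → 4-byte form F1 BF 83 B9 at offsets 4–7.
U+5A23 → 3-byte form E5 A8 A3 at offsets 8–10.
U+9047 → 3-byte form E9 81 87 at offsets 11–13.
U+106CC4 → 4-byte form F4 86 B3 84 at offsets 14–17.
Offset 14 falls in char 5's range; it's byte 1 of F4 86 B3 84 = 0xF4.

0xF4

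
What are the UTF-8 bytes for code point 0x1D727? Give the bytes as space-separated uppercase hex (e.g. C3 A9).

F0 9D 9C A7

U+1D727 = 0x1D727 = 120615 decimal. In range U+10000–U+10FFFF → 4-byte form: 11110xxx 10xxxxxx 10xxxxxx 10xxxxxx.
Binary (21 bits): 000011101011100100111.
Split 3+6+6+6: 000 | 011101 | 011100 | 100111.
Byte 1: 11110000 = 0xF0.
Byte 2: 10011101 = 0x9D.
Byte 3: 10011100 = 0x9C.
Byte 4: 10100111 = 0xA7.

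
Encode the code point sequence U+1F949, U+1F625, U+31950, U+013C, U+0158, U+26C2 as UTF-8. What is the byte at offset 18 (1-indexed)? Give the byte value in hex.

0x9B

1-indexed offset 18 is 0-indexed offset 17.
U+1F949 → 4-byte form F0 9F A5 89 at offsets 0–3.
U+1F625 → 4-byte form F0 9F 98 A5 at offsets 4–7.
U+31950 → 4-byte form F0 B1 A5 90 at offsets 8–11.
U+013C → 2-byte form C4 BC at offsets 12–13.
U+0158 → 2-byte form C5 98 at offsets 14–15.
U+26C2 → 3-byte form E2 9B 82 at offsets 16–18.
Offset 17 falls in char 6's range; it's byte 2 of E2 9B 82 = 0x9B.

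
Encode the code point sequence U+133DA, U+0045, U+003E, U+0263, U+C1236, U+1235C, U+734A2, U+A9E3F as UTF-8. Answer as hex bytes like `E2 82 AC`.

F0 93 8F 9A 45 3E C9 A3 F3 81 88 B6 F0 92 8D 9C F1 B3 92 A2 F2 A9 B8 BF

U+133DA: 4-byte form → F0 93 8F 9A.
U+0045: 1-byte form → 45.
U+003E: 1-byte form → 3E.
U+0263: 2-byte form → C9 A3.
U+C1236: 4-byte form → F3 81 88 B6.
U+1235C: 4-byte form → F0 92 8D 9C.
U+734A2: 4-byte form → F1 B3 92 A2.
U+A9E3F: 4-byte form → F2 A9 B8 BF.
Concatenated (24 bytes): F0 93 8F 9A 45 3E C9 A3 F3 81 88 B6 F0 92 8D 9C F1 B3 92 A2 F2 A9 B8 BF.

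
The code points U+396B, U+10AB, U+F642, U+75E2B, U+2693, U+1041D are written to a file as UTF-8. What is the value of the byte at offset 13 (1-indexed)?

0xAB

1-indexed offset 13 is 0-indexed offset 12.
U+396B → 3-byte form E3 A5 AB at offsets 0–2.
U+10AB → 3-byte form E1 82 AB at offsets 3–5.
U+F642 → 3-byte form EF 99 82 at offsets 6–8.
U+75E2B → 4-byte form F1 B5 B8 AB at offsets 9–12.
Offset 12 falls in char 4's range; it's byte 4 of F1 B5 B8 AB = 0xAB.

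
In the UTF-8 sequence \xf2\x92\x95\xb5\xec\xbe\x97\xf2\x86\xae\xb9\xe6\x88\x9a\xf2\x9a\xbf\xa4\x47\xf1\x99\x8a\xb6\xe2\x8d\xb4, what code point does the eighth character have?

Offset 0: leading byte 0xF2 = 11110010 → 4-byte char #1 = F2 92 95 B5.
Offset 4: leading byte 0xEC = 11101100 → 3-byte char #2 = EC BE 97.
Offset 7: leading byte 0xF2 = 11110010 → 4-byte char #3 = F2 86 AE B9.
Offset 11: leading byte 0xE6 = 11100110 → 3-byte char #4 = E6 88 9A.
Offset 14: leading byte 0xF2 = 11110010 → 4-byte char #5 = F2 9A BF A4.
Offset 18: leading byte 0x47 = 01000111 → 1-byte char #6 = 47.
Offset 19: leading byte 0xF1 = 11110001 → 4-byte char #7 = F1 99 8A B6.
Offset 23: leading byte 0xE2 = 11100010 → 3-byte char #8 = E2 8D B4.
Leading byte 0xE2 = 11100010 matches 1110xxxx → 3-byte sequence.
Byte 1: 0xE2 = 11100010, payload 0010 (4 bits).
Byte 2: 0x8D = 10001101 (10xxxxxx ✓), payload 001101.
Byte 3: 0xB4 = 10110100 (10xxxxxx ✓), payload 110100.
Concatenate: 0010001101110100 = 0x2374 (16 bits → U+2374).

U+2374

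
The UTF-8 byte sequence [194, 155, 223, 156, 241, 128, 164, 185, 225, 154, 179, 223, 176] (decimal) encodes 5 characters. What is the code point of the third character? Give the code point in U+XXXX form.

U+40939

Offset 0: leading byte 0xC2 = 11000010 → 2-byte char #1 = C2 9B.
Offset 2: leading byte 0xDF = 11011111 → 2-byte char #2 = DF 9C.
Offset 4: leading byte 0xF1 = 11110001 → 4-byte char #3 = F1 80 A4 B9.
Leading byte 0xF1 = 11110001 matches 11110xxx → 4-byte sequence.
Byte 1: 0xF1 = 11110001, payload 001 (3 bits).
Byte 2: 0x80 = 10000000 (10xxxxxx ✓), payload 000000.
Byte 3: 0xA4 = 10100100 (10xxxxxx ✓), payload 100100.
Byte 4: 0xB9 = 10111001 (10xxxxxx ✓), payload 111001.
Concatenate: 001000000100100111001 = 0x40939 (21 bits → U+40939).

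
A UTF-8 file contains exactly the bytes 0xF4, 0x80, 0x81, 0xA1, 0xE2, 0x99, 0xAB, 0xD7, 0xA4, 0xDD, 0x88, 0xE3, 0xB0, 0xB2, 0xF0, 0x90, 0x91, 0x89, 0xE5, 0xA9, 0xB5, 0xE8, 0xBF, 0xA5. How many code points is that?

8

Byte at offset 0: 0xF4 = 11110100 → 4-byte char (#1). Advance 4.
Byte at offset 4: 0xE2 = 11100010 → 3-byte char (#2). Advance 3.
Byte at offset 7: 0xD7 = 11010111 → 2-byte char (#3). Advance 2.
Byte at offset 9: 0xDD = 11011101 → 2-byte char (#4). Advance 2.
Byte at offset 11: 0xE3 = 11100011 → 3-byte char (#5). Advance 3.
Byte at offset 14: 0xF0 = 11110000 → 4-byte char (#6). Advance 4.
Byte at offset 18: 0xE5 = 11100101 → 3-byte char (#7). Advance 3.
Byte at offset 21: 0xE8 = 11101000 → 3-byte char (#8). Advance 3.
Reached end at offset 24 after 8 code points.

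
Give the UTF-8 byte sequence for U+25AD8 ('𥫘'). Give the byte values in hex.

F0 A5 AB 98

U+25AD8 = 0x25AD8 = 154328 decimal. In range U+10000–U+10FFFF → 4-byte form: 11110xxx 10xxxxxx 10xxxxxx 10xxxxxx.
Binary (21 bits): 000100101101011011000.
Split 3+6+6+6: 000 | 100101 | 101011 | 011000.
Byte 1: 11110000 = 0xF0.
Byte 2: 10100101 = 0xA5.
Byte 3: 10101011 = 0xAB.
Byte 4: 10011000 = 0x98.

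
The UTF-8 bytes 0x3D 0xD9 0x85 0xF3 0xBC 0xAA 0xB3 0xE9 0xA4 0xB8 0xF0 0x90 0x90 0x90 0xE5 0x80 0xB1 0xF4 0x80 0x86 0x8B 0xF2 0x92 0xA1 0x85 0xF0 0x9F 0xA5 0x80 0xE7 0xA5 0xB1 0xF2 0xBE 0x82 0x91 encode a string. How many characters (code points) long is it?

Byte at offset 0: 0x3D = 00111101 → 1-byte char (#1). Advance 1.
Byte at offset 1: 0xD9 = 11011001 → 2-byte char (#2). Advance 2.
Byte at offset 3: 0xF3 = 11110011 → 4-byte char (#3). Advance 4.
Byte at offset 7: 0xE9 = 11101001 → 3-byte char (#4). Advance 3.
Byte at offset 10: 0xF0 = 11110000 → 4-byte char (#5). Advance 4.
Byte at offset 14: 0xE5 = 11100101 → 3-byte char (#6). Advance 3.
Byte at offset 17: 0xF4 = 11110100 → 4-byte char (#7). Advance 4.
Byte at offset 21: 0xF2 = 11110010 → 4-byte char (#8). Advance 4.
Byte at offset 25: 0xF0 = 11110000 → 4-byte char (#9). Advance 4.
Byte at offset 29: 0xE7 = 11100111 → 3-byte char (#10). Advance 3.
Byte at offset 32: 0xF2 = 11110010 → 4-byte char (#11). Advance 4.
Reached end at offset 36 after 11 code points.

11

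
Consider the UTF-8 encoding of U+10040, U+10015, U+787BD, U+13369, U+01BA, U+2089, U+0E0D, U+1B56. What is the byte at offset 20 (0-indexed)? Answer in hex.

0x89

U+10040 → 4-byte form F0 90 81 80 at offsets 0–3.
U+10015 → 4-byte form F0 90 80 95 at offsets 4–7.
U+787BD → 4-byte form F1 B8 9E BD at offsets 8–11.
U+13369 → 4-byte form F0 93 8D A9 at offsets 12–15.
U+01BA → 2-byte form C6 BA at offsets 16–17.
U+2089 → 3-byte form E2 82 89 at offsets 18–20.
Offset 20 falls in char 6's range; it's byte 3 of E2 82 89 = 0x89.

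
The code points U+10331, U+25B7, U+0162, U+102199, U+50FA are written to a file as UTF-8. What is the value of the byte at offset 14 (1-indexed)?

1-indexed offset 14 is 0-indexed offset 13.
U+10331 → 4-byte form F0 90 8C B1 at offsets 0–3.
U+25B7 → 3-byte form E2 96 B7 at offsets 4–6.
U+0162 → 2-byte form C5 A2 at offsets 7–8.
U+102199 → 4-byte form F4 82 86 99 at offsets 9–12.
U+50FA → 3-byte form E5 83 BA at offsets 13–15.
Offset 13 falls in char 5's range; it's byte 1 of E5 83 BA = 0xE5.

0xE5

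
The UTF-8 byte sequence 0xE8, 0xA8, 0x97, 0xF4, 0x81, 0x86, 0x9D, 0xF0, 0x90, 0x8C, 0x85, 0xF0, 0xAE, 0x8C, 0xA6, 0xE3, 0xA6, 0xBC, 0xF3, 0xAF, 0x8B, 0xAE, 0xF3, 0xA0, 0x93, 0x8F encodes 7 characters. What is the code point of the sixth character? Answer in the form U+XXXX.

Offset 0: leading byte 0xE8 = 11101000 → 3-byte char #1 = E8 A8 97.
Offset 3: leading byte 0xF4 = 11110100 → 4-byte char #2 = F4 81 86 9D.
Offset 7: leading byte 0xF0 = 11110000 → 4-byte char #3 = F0 90 8C 85.
Offset 11: leading byte 0xF0 = 11110000 → 4-byte char #4 = F0 AE 8C A6.
Offset 15: leading byte 0xE3 = 11100011 → 3-byte char #5 = E3 A6 BC.
Offset 18: leading byte 0xF3 = 11110011 → 4-byte char #6 = F3 AF 8B AE.
Leading byte 0xF3 = 11110011 matches 11110xxx → 4-byte sequence.
Byte 1: 0xF3 = 11110011, payload 011 (3 bits).
Byte 2: 0xAF = 10101111 (10xxxxxx ✓), payload 101111.
Byte 3: 0x8B = 10001011 (10xxxxxx ✓), payload 001011.
Byte 4: 0xAE = 10101110 (10xxxxxx ✓), payload 101110.
Concatenate: 011101111001011101110 = 0xEF2EE (21 bits → U+EF2EE).

U+EF2EE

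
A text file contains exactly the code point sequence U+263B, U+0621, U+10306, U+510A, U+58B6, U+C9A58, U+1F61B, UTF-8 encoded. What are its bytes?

E2 98 BB D8 A1 F0 90 8C 86 E5 84 8A E5 A2 B6 F3 89 A9 98 F0 9F 98 9B

U+263B: 3-byte form → E2 98 BB.
U+0621: 2-byte form → D8 A1.
U+10306: 4-byte form → F0 90 8C 86.
U+510A: 3-byte form → E5 84 8A.
U+58B6: 3-byte form → E5 A2 B6.
U+C9A58: 4-byte form → F3 89 A9 98.
U+1F61B: 4-byte form → F0 9F 98 9B.
Concatenated (23 bytes): E2 98 BB D8 A1 F0 90 8C 86 E5 84 8A E5 A2 B6 F3 89 A9 98 F0 9F 98 9B.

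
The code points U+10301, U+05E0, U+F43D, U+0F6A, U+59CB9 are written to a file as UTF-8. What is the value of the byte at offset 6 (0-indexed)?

0xEF

U+10301 → 4-byte form F0 90 8C 81 at offsets 0–3.
U+05E0 → 2-byte form D7 A0 at offsets 4–5.
U+F43D → 3-byte form EF 90 BD at offsets 6–8.
Offset 6 falls in char 3's range; it's byte 1 of EF 90 BD = 0xEF.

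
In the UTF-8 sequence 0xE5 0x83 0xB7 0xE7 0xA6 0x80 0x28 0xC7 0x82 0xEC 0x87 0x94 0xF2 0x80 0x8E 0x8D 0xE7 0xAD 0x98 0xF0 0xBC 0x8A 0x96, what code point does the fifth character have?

U+C1D4

Offset 0: leading byte 0xE5 = 11100101 → 3-byte char #1 = E5 83 B7.
Offset 3: leading byte 0xE7 = 11100111 → 3-byte char #2 = E7 A6 80.
Offset 6: leading byte 0x28 = 00101000 → 1-byte char #3 = 28.
Offset 7: leading byte 0xC7 = 11000111 → 2-byte char #4 = C7 82.
Offset 9: leading byte 0xEC = 11101100 → 3-byte char #5 = EC 87 94.
Leading byte 0xEC = 11101100 matches 1110xxxx → 3-byte sequence.
Byte 1: 0xEC = 11101100, payload 1100 (4 bits).
Byte 2: 0x87 = 10000111 (10xxxxxx ✓), payload 000111.
Byte 3: 0x94 = 10010100 (10xxxxxx ✓), payload 010100.
Concatenate: 1100000111010100 = 0xC1D4 (16 bits → U+C1D4).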